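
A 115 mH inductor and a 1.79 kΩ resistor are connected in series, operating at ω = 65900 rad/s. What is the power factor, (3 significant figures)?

X_L = ωL = 7580 Ω
Z = 1790 + j7580 Ω
|Z| = √(1790² + 7580²) = 7790 Ω
∠Z = arctan(7580/1790) = 76.7°
cos φ = cos(76.7°) = 0.230

0.230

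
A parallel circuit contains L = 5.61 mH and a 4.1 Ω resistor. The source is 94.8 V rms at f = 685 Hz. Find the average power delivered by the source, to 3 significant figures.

ω = 2πf = 4304 rad/s
X_L = ωL = 24.1 Ω
Parallel: admittances add. Y = 1/R + 1/(jωL)
Y = (0.244 − j0.0414) S
|Y| = 0.247 S → |Z| = 1/|Y| = 4.04 Ω, ∠Z = −∠Y = 9.64°
I = V/|Z| = 23.5 A
P = VI cos φ = 94.8 × 23.5 × cos(9.64°) = 2.19 kW

2.19 kW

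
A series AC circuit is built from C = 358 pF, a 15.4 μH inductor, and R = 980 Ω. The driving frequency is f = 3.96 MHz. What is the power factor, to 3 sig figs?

ω = 2πf = 2.488e+07 rad/s
X_L = ωL = 383 Ω
X_C = 1/(ωC) = 112 Ω
Net reactance X = X_L − X_C = 271 Ω
Z = 980 + j271 Ω
|Z| = √(980² + 271²) = 1020 Ω
∠Z = arctan(271/980) = 15.5°
cos φ = cos(15.5°) = 0.964

0.964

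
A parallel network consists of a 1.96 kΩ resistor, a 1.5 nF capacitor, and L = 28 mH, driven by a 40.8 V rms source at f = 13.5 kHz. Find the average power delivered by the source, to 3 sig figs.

ω = 2πf = 84820 rad/s
X_L = ωL = 2380 Ω
X_C = 1/(ωC) = 7860 Ω
Parallel: admittances add. Y = 1/R + 1/(jωL) + jωC
Y = (0.000510 − j0.000294) S
|Y| = 0.000589 S → |Z| = 1/|Y| = 1700 Ω, ∠Z = −∠Y = 29.9°
I = V/|Z| = 24.0 mA
P = VI cos φ = 40.8 × 0.0240 × cos(29.9°) = 849 mW

849 mW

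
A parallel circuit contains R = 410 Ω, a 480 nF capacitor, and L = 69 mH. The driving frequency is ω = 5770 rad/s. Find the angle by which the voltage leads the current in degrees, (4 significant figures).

X_L = ωL = 398.1 Ω
X_C = 1/(ωC) = 361.1 Ω
Parallel: admittances add. Y = 1/R + 1/(jωL) + jωC
Y = (0.002439 + j0.0002579) S
|Y| = 0.002453 S → |Z| = 1/|Y| = 407.7 Ω, ∠Z = −∠Y = -6.035°

-6.035°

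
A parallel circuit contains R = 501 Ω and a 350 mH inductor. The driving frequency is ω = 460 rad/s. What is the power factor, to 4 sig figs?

X_L = ωL = 161.0 Ω
Parallel: admittances add. Y = 1/R + 1/(jωL)
Y = (0.001996 − j0.006211) S
|Y| = 0.006524 S → |Z| = 1/|Y| = 153.3 Ω, ∠Z = −∠Y = 72.18°
cos φ = cos(72.18°) = 0.3059

0.3059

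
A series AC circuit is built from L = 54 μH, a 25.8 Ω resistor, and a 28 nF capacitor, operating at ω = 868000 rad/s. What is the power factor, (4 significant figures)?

0.9762

X_L = ωL = 46.87 Ω
X_C = 1/(ωC) = 41.15 Ω
Net reactance X = X_L − X_C = 5.727 Ω
Z = 25.80 + j5.727 Ω
|Z| = √(25.80² + 5.727²) = 26.43 Ω
∠Z = arctan(5.727/25.80) = 12.51°
cos φ = cos(12.51°) = 0.9762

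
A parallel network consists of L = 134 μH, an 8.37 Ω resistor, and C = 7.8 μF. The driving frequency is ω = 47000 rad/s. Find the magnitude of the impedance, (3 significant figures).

X_L = ωL = 6.30 Ω
X_C = 1/(ωC) = 2.73 Ω
Parallel: admittances add. Y = 1/R + 1/(jωL) + jωC
Y = (0.119 + j0.208) S
|Y| = 0.240 S → |Z| = 1/|Y| = 4.17 Ω, ∠Z = −∠Y = -60.1°

4.17 Ω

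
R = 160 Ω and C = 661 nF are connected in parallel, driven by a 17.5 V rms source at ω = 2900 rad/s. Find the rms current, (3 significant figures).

114 mA

X_C = 1/(ωC) = 522 Ω
Parallel: admittances add. Y = 1/R + jωC
Y = (0.00625 + j0.00192) S
|Y| = 0.00654 S → |Z| = 1/|Y| = 153 Ω, ∠Z = −∠Y = -17.1°
I = V/|Z| = 17.5/153 = 114 mA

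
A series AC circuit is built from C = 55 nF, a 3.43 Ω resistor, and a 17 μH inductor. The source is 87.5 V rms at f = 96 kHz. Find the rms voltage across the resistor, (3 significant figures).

ω = 2πf = 603200 rad/s
X_L = ωL = 10.3 Ω
X_C = 1/(ωC) = 30.1 Ω
Net reactance X = X_L − X_C = -19.9 Ω
Z = 3.43 − j19.9 Ω
|Z| = √(3.43² + 19.9²) = 20.2 Ω
I = V/|Z| = 4.34 A
V_R = I·|Z_R| = 4.34 × 3.43 = 14.9 V

14.9 V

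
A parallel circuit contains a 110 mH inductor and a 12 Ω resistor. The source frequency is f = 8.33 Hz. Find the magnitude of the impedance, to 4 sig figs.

5.191 Ω

ω = 2πf = 52.34 rad/s
X_L = ωL = 5.757 Ω
Parallel: admittances add. Y = 1/R + 1/(jωL)
Y = (0.08333 − j0.1737) S
|Y| = 0.1926 S → |Z| = 1/|Y| = 5.191 Ω, ∠Z = −∠Y = 64.37°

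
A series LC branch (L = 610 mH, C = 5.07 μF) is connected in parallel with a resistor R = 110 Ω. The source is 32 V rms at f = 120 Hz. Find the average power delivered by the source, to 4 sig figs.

ω = 2πf = 754.0 rad/s
X_L = ωL = 459.9 Ω
X_C = 1/(ωC) = 261.6 Ω
Branch 1: Z₁ = R = 110.0 Ω
Branch 2 (series LC): Z₂ = j(X_L − X_C) = j198.3 Ω
Parallel: Z = Z₁Z₂/(Z₁+Z₂), |Z| = 96.20 Ω, ∠Z = 29.01°
I = V/|Z| = 332.7 mA
P = VI cos φ = 32 × 0.3327 × cos(29.01°) = 9.309 W

9.309 W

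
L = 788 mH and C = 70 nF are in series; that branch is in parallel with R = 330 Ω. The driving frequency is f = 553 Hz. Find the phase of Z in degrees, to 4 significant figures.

-13.51°

ω = 2πf = 3475 rad/s
X_L = ωL = 2738 Ω
X_C = 1/(ωC) = 4111 Ω
Branch 1: Z₁ = R = 330.0 Ω
Branch 2 (series LC): Z₂ = j(X_L − X_C) = −j1373 Ω
Parallel: Z = Z₁Z₂/(Z₁+Z₂), |Z| = 320.9 Ω, ∠Z = -13.51°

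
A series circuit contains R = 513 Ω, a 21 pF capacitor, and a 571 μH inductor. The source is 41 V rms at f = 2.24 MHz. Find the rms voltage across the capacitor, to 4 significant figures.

ω = 2πf = 1.407e+07 rad/s
X_L = ωL = 8036 Ω
X_C = 1/(ωC) = 3383 Ω
Net reactance X = X_L − X_C = 4653 Ω
Z = 513.0 + j4653 Ω
|Z| = √(513.0² + 4653²) = 4681 Ω
I = V/|Z| = 8.758 mA
V_C = I·|Z_C| = 0.008758 × 3383 = 29.63 V

29.63 V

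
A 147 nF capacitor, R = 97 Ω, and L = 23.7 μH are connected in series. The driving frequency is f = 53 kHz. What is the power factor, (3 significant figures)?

0.992

ω = 2πf = 333000 rad/s
X_L = ωL = 7.89 Ω
X_C = 1/(ωC) = 20.4 Ω
Net reactance X = X_L − X_C = -12.5 Ω
Z = 97.0 − j12.5 Ω
|Z| = √(97.0² + 12.5²) = 97.8 Ω
∠Z = arctan(-12.5/97.0) = -7.36°
cos φ = cos(-7.36°) = 0.992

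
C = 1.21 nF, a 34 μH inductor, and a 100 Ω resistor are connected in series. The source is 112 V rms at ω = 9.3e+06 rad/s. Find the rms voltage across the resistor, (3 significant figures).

X_L = ωL = 316 Ω
X_C = 1/(ωC) = 88.9 Ω
Net reactance X = X_L − X_C = 227 Ω
Z = 100 + j227 Ω
|Z| = √(100² + 227²) = 248 Ω
I = V/|Z| = 451 mA
V_R = I·|Z_R| = 0.451 × 100 = 45.1 V

45.1 V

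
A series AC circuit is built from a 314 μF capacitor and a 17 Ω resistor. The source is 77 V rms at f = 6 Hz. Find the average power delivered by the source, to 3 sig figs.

13.6 W

ω = 2πf = 37.70 rad/s
X_C = 1/(ωC) = 84.5 Ω
Z = 17.0 − j84.5 Ω
|Z| = √(17.0² + 84.5²) = 86.2 Ω
∠Z = arctan(-84.5/17.0) = -78.6°
I = V/|Z| = 894 mA
P = VI cos φ = 77 × 0.894 × cos(-78.6°) = 13.6 W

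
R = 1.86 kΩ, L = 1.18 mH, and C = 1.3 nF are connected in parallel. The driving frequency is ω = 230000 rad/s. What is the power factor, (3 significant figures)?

X_L = ωL = 271 Ω
X_C = 1/(ωC) = 3340 Ω
Parallel: admittances add. Y = 1/R + 1/(jωL) + jωC
Y = (0.000538 − j0.00339) S
|Y| = 0.00343 S → |Z| = 1/|Y| = 292 Ω, ∠Z = −∠Y = 81.0°
cos φ = cos(81.0°) = 0.157

0.157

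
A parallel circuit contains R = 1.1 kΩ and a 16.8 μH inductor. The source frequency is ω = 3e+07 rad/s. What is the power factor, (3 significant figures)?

X_L = ωL = 504 Ω
Parallel: admittances add. Y = 1/R + 1/(jωL)
Y = (0.000909 − j0.00198) S
|Y| = 0.00218 S → |Z| = 1/|Y| = 458 Ω, ∠Z = −∠Y = 65.4°
cos φ = cos(65.4°) = 0.417

0.417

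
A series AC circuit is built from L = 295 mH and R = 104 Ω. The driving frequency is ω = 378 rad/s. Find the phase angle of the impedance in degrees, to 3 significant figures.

X_L = ωL = 112 Ω
Z = 104 + j112 Ω
|Z| = √(104² + 112²) = 152 Ω
∠Z = arctan(112/104) = 47.0°

47.0°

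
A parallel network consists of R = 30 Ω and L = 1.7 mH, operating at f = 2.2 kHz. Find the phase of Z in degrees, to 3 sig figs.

ω = 2πf = 13820 rad/s
X_L = ωL = 23.5 Ω
Parallel: admittances add. Y = 1/R + 1/(jωL)
Y = (0.0333 − j0.0426) S
|Y| = 0.0541 S → |Z| = 1/|Y| = 18.5 Ω, ∠Z = −∠Y = 51.9°

51.9°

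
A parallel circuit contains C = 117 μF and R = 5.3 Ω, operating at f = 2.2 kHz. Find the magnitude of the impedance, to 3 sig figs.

0.614 Ω

ω = 2πf = 13820 rad/s
X_C = 1/(ωC) = 0.618 Ω
Parallel: admittances add. Y = 1/R + jωC
Y = (0.189 + j1.62) S
|Y| = 1.63 S → |Z| = 1/|Y| = 0.614 Ω, ∠Z = −∠Y = -83.3°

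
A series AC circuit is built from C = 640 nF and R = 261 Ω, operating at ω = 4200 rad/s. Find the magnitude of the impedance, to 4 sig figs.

X_C = 1/(ωC) = 372.0 Ω
Z = 261.0 − j372.0 Ω
|Z| = √(261.0² + 372.0²) = 454.4 Ω

454.4 Ω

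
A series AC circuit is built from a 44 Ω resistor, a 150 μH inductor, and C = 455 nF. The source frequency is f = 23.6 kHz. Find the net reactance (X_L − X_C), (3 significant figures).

ω = 2πf = 148300 rad/s
X_L = ωL = 22.2 Ω
X_C = 1/(ωC) = 14.8 Ω
X = 22.2 − 14.8 = 7.42 Ω

7.42 Ω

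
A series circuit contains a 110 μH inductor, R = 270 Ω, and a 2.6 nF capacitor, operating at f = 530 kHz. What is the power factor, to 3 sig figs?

ω = 2πf = 3.33e+06 rad/s
X_L = ωL = 366 Ω
X_C = 1/(ωC) = 115 Ω
Net reactance X = X_L − X_C = 251 Ω
Z = 270 + j251 Ω
|Z| = √(270² + 251²) = 369 Ω
∠Z = arctan(251/270) = 42.9°
cos φ = cos(42.9°) = 0.733

0.733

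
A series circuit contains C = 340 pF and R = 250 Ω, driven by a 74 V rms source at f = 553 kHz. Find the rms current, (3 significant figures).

ω = 2πf = 3.475e+06 rad/s
X_C = 1/(ωC) = 846 Ω
Z = 250 − j846 Ω
|Z| = √(250² + 846²) = 883 Ω
I = V/|Z| = 74/883 = 83.8 mA

83.8 mA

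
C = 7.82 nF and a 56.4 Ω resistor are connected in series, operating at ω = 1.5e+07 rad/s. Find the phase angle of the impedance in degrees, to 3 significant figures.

X_C = 1/(ωC) = 8.53 Ω
Z = 56.4 − j8.53 Ω
|Z| = √(56.4² + 8.53²) = 57.0 Ω
∠Z = arctan(-8.53/56.4) = -8.60°

-8.60°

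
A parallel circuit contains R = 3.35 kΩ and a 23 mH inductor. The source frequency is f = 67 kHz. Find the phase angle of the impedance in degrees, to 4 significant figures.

ω = 2πf = 421000 rad/s
X_L = ωL = 9682 Ω
Parallel: admittances add. Y = 1/R + 1/(jωL)
Y = (0.0002985 − j0.0001033) S
|Y| = 0.0003159 S → |Z| = 1/|Y| = 3166 Ω, ∠Z = −∠Y = 19.09°

19.09°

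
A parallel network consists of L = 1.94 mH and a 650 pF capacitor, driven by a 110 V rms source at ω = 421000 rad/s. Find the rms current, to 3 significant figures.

105 mA

X_L = ωL = 817 Ω
X_C = 1/(ωC) = 3650 Ω
Parallel: admittances add. Y = 1/(jωL) + jωC
Y = (0 − j0.000951) S
|Y| = 0.000951 S → |Z| = 1/|Y| = 1050 Ω, ∠Z = −∠Y = 90.0°
I = V/|Z| = 110/1050 = 105 mA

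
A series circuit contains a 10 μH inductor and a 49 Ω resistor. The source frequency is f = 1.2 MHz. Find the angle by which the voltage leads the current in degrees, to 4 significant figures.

56.98°

ω = 2πf = 7.54e+06 rad/s
X_L = ωL = 75.40 Ω
Z = 49.00 + j75.40 Ω
|Z| = √(49.00² + 75.40²) = 89.92 Ω
∠Z = arctan(75.40/49.00) = 56.98°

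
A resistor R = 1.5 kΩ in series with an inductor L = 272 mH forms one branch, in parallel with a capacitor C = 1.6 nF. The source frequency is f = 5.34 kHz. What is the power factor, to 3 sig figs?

ω = 2πf = 33550 rad/s
X_L = ωL = 9130 Ω
X_C = 1/(ωC) = 18600 Ω
Branch 1 (R+jX_L): Z₁ = 1500 + j9130 Ω, |Z₁| = 9250 Ω
Branch 2 (−jX_C): Z₂ = −j18600 Ω
Parallel: Z = Z₁Z₂/(Z₁+Z₂), |Z| = 17900 Ω, ∠Z = 71.7°
cos φ = cos(71.7°) = 0.314

0.314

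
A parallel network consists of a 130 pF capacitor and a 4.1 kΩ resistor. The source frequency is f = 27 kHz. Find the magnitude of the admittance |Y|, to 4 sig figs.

ω = 2πf = 169600 rad/s
X_C = 1/(ωC) = 45340 Ω
Parallel: admittances add. Y = 1/R + jωC
Y = (0.0002439 + j2.205e-05) S
|Y| = 0.0002449 S → |Z| = 1/|Y| = 4083 Ω, ∠Z = −∠Y = -5.167°

244.9 μS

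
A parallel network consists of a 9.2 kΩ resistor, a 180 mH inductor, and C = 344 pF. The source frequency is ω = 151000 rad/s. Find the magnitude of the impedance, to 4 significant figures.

X_L = ωL = 27180 Ω
X_C = 1/(ωC) = 19250 Ω
Parallel: admittances add. Y = 1/R + 1/(jωL) + jωC
Y = (0.0001087 + j1.515e-05) S
|Y| = 0.0001097 S → |Z| = 1/|Y| = 9112 Ω, ∠Z = −∠Y = -7.936°

9112 Ω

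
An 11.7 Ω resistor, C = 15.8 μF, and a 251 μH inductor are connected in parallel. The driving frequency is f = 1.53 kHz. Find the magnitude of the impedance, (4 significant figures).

3.622 Ω

ω = 2πf = 9613 rad/s
X_L = ωL = 2.413 Ω
X_C = 1/(ωC) = 6.584 Ω
Parallel: admittances add. Y = 1/R + 1/(jωL) + jωC
Y = (0.08547 − j0.2625) S
|Y| = 0.2761 S → |Z| = 1/|Y| = 3.622 Ω, ∠Z = −∠Y = 71.97°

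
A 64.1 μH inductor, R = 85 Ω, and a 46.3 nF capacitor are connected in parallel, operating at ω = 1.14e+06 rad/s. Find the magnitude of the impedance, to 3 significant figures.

24.5 Ω

X_L = ωL = 73.1 Ω
X_C = 1/(ωC) = 18.9 Ω
Parallel: admittances add. Y = 1/R + 1/(jωL) + jωC
Y = (0.0118 + j0.0391) S
|Y| = 0.0408 S → |Z| = 1/|Y| = 24.5 Ω, ∠Z = −∠Y = -73.3°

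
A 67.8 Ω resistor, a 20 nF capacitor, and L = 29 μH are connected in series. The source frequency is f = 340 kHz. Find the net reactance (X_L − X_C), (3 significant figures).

ω = 2πf = 2.136e+06 rad/s
X_L = ωL = 62.0 Ω
X_C = 1/(ωC) = 23.4 Ω
X = 62.0 − 23.4 = 38.5 Ω

38.5 Ω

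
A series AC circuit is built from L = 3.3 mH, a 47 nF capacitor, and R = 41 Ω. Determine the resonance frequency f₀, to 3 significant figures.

ω₀ = 1/√(LC) = 1/√(0.0033 × 4.7e-08) = 80300 rad/s
f₀ = ω₀/(2π) = 12.8 kHz

12.8 kHz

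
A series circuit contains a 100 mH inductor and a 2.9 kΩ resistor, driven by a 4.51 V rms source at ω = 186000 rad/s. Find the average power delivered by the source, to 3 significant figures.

X_L = ωL = 18600 Ω
Z = 2900 + j18600 Ω
|Z| = √(2900² + 18600²) = 18800 Ω
∠Z = arctan(18600/2900) = 81.1°
I = V/|Z| = 240 μA
P = VI cos φ = 4.51 × 0.000240 × cos(81.1°) = 166 μW

166 μW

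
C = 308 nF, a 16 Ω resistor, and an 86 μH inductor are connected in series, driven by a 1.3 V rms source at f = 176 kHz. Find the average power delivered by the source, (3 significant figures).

ω = 2πf = 1.106e+06 rad/s
X_L = ωL = 95.1 Ω
X_C = 1/(ωC) = 2.94 Ω
Net reactance X = X_L − X_C = 92.2 Ω
Z = 16.0 + j92.2 Ω
|Z| = √(16.0² + 92.2²) = 93.5 Ω
∠Z = arctan(92.2/16.0) = 80.2°
I = V/|Z| = 13.9 mA
P = VI cos φ = 1.3 × 0.0139 × cos(80.2°) = 3.09 mW

3.09 mW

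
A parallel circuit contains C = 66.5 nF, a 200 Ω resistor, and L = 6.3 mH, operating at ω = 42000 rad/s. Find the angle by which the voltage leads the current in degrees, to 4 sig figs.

X_L = ωL = 264.6 Ω
X_C = 1/(ωC) = 358.0 Ω
Parallel: admittances add. Y = 1/R + 1/(jωL) + jωC
Y = (0.005000 − j0.0009863) S
|Y| = 0.005096 S → |Z| = 1/|Y| = 196.2 Ω, ∠Z = −∠Y = 11.16°

11.16°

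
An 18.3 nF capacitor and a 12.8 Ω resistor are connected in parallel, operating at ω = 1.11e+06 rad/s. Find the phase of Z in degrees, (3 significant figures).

-14.6°

X_C = 1/(ωC) = 49.2 Ω
Parallel: admittances add. Y = 1/R + jωC
Y = (0.0781 + j0.0203) S
|Y| = 0.0807 S → |Z| = 1/|Y| = 12.4 Ω, ∠Z = −∠Y = -14.6°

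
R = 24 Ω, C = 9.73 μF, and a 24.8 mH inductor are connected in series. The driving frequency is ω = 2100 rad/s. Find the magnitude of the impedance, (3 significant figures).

24.2 Ω

X_L = ωL = 52.1 Ω
X_C = 1/(ωC) = 48.9 Ω
Net reactance X = X_L − X_C = 3.14 Ω
Z = 24.0 + j3.14 Ω
|Z| = √(24.0² + 3.14²) = 24.2 Ω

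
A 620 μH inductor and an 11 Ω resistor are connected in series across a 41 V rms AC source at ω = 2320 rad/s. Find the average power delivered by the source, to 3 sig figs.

X_L = ωL = 1.44 Ω
Z = 11.0 + j1.44 Ω
|Z| = √(11.0² + 1.44²) = 11.1 Ω
∠Z = arctan(1.44/11.0) = 7.45°
I = V/|Z| = 3.70 A
P = VI cos φ = 41 × 3.70 × cos(7.45°) = 150 W

150 W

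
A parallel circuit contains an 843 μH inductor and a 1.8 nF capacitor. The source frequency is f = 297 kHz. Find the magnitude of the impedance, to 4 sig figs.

ω = 2πf = 1.866e+06 rad/s
X_L = ωL = 1573 Ω
X_C = 1/(ωC) = 297.7 Ω
Parallel: admittances add. Y = 1/(jωL) + jωC
Y = (0 + j0.002723) S
|Y| = 0.002723 S → |Z| = 1/|Y| = 367.2 Ω, ∠Z = −∠Y = -90.00°

367.2 Ω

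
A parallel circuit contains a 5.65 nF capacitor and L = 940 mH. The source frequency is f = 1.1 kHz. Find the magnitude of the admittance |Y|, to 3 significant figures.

115 μS

ω = 2πf = 6912 rad/s
X_L = ωL = 6500 Ω
X_C = 1/(ωC) = 25600 Ω
Parallel: admittances add. Y = 1/(jωL) + jωC
Y = (0 − j0.000115) S
|Y| = 0.000115 S → |Z| = 1/|Y| = 8710 Ω, ∠Z = −∠Y = 90.0°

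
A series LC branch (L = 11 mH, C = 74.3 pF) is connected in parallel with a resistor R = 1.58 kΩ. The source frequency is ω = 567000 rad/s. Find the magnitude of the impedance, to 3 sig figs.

X_L = ωL = 6240 Ω
X_C = 1/(ωC) = 23700 Ω
Branch 1: Z₁ = R = 1580 Ω
Branch 2 (series LC): Z₂ = j(X_L − X_C) = −j17500 Ω
Parallel: Z = Z₁Z₂/(Z₁+Z₂), |Z| = 1570 Ω, ∠Z = -5.16°

1570 Ω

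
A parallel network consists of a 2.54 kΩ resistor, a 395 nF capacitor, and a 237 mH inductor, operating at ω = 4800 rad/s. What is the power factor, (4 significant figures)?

X_L = ωL = 1138 Ω
X_C = 1/(ωC) = 527.4 Ω
Parallel: admittances add. Y = 1/R + 1/(jωL) + jωC
Y = (0.0003937 + j0.001017) S
|Y| = 0.001091 S → |Z| = 1/|Y| = 917.0 Ω, ∠Z = −∠Y = -68.84°
cos φ = cos(-68.84°) = 0.3610

0.3610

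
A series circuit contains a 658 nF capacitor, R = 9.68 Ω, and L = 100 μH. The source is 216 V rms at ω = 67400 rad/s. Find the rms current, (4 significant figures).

X_L = ωL = 6.740 Ω
X_C = 1/(ωC) = 22.55 Ω
Net reactance X = X_L − X_C = -15.81 Ω
Z = 9.680 − j15.81 Ω
|Z| = √(9.680² + 15.81²) = 18.54 Ω
I = V/|Z| = 216/18.54 = 11.65 A

11.65 A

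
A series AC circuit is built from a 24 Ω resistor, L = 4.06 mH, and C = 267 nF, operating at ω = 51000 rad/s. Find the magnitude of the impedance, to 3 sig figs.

X_L = ωL = 207 Ω
X_C = 1/(ωC) = 73.4 Ω
Net reactance X = X_L − X_C = 134 Ω
Z = 24.0 + j134 Ω
|Z| = √(24.0² + 134²) = 136 Ω

136 Ω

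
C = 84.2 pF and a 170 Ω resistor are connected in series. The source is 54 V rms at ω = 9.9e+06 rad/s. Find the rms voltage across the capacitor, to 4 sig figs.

X_C = 1/(ωC) = 1200 Ω
Z = 170.0 − j1200 Ω
|Z| = √(170.0² + 1200²) = 1212 Ω
I = V/|Z| = 44.57 mA
V_C = I·|Z_C| = 0.04457 × 1200 = 53.47 V

53.47 V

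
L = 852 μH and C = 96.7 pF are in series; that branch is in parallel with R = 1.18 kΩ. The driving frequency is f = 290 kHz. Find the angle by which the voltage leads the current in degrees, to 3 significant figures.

ω = 2πf = 1.822e+06 rad/s
X_L = ωL = 1550 Ω
X_C = 1/(ωC) = 5680 Ω
Branch 1: Z₁ = R = 1180 Ω
Branch 2 (series LC): Z₂ = j(X_L − X_C) = −j4120 Ω
Parallel: Z = Z₁Z₂/(Z₁+Z₂), |Z| = 1130 Ω, ∠Z = -16.0°

-16.0°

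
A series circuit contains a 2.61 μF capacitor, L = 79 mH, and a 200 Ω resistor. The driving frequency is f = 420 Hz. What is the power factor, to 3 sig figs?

ω = 2πf = 2639 rad/s
X_L = ωL = 208 Ω
X_C = 1/(ωC) = 145 Ω
Net reactance X = X_L − X_C = 63.3 Ω
Z = 200 + j63.3 Ω
|Z| = √(200² + 63.3²) = 210 Ω
∠Z = arctan(63.3/200) = 17.6°
cos φ = cos(17.6°) = 0.953

0.953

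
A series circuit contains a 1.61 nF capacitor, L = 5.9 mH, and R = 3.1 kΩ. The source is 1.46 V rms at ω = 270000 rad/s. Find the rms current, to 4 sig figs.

459.2 μA

X_L = ωL = 1593 Ω
X_C = 1/(ωC) = 2300 Ω
Net reactance X = X_L − X_C = -707.4 Ω
Z = 3100 − j707.4 Ω
|Z| = √(3100² + 707.4²) = 3180 Ω
I = V/|Z| = 1.46/3180 = 459.2 μA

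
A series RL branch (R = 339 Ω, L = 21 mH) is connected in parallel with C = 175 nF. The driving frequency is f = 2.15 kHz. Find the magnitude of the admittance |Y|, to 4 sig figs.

ω = 2πf = 13510 rad/s
X_L = ωL = 283.7 Ω
X_C = 1/(ωC) = 423.0 Ω
Branch 1 (R+jX_L): Z₁ = 339.0 + j283.7 Ω, |Z₁| = 442.0 Ω
Branch 2 (−jX_C): Z₂ = −j423.0 Ω
Parallel: Z = Z₁Z₂/(Z₁+Z₂), |Z| = 510.2 Ω, ∠Z = -27.74°
|Y| = 1/|Z| = 1.960 mS

1.960 mS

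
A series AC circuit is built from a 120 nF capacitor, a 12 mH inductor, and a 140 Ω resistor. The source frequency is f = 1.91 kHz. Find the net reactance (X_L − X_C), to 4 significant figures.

-550.4 Ω

ω = 2πf = 12000 rad/s
X_L = ωL = 144.0 Ω
X_C = 1/(ωC) = 694.4 Ω
X = 144.0 − 694.4 = -550.4 Ω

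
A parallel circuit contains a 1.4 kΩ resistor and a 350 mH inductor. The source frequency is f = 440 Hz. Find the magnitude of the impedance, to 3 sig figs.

796 Ω

ω = 2πf = 2765 rad/s
X_L = ωL = 968 Ω
Parallel: admittances add. Y = 1/R + 1/(jωL)
Y = (0.000714 − j0.00103) S
|Y| = 0.00126 S → |Z| = 1/|Y| = 796 Ω, ∠Z = −∠Y = 55.3°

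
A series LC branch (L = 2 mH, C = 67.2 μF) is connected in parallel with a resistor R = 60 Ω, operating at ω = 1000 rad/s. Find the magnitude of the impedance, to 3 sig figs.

X_L = ωL = 2.00 Ω
X_C = 1/(ωC) = 14.9 Ω
Branch 1: Z₁ = R = 60.0 Ω
Branch 2 (series LC): Z₂ = j(X_L − X_C) = −j12.9 Ω
Parallel: Z = Z₁Z₂/(Z₁+Z₂), |Z| = 12.6 Ω, ∠Z = -77.9°

12.6 Ω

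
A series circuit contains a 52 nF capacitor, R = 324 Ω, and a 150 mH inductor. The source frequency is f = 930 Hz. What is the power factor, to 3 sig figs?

ω = 2πf = 5843 rad/s
X_L = ωL = 877 Ω
X_C = 1/(ωC) = 3290 Ω
Net reactance X = X_L − X_C = -2410 Ω
Z = 324 − j2410 Ω
|Z| = √(324² + 2410²) = 2440 Ω
∠Z = arctan(-2410/324) = -82.4°
cos φ = cos(-82.4°) = 0.133

0.133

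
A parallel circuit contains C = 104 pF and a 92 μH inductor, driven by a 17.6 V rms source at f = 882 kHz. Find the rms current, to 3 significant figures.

ω = 2πf = 5.542e+06 rad/s
X_L = ωL = 510 Ω
X_C = 1/(ωC) = 1740 Ω
Parallel: admittances add. Y = 1/(jωL) + jωC
Y = (0 − j0.00139) S
|Y| = 0.00139 S → |Z| = 1/|Y| = 722 Ω, ∠Z = −∠Y = 90.0°
I = V/|Z| = 17.6/722 = 24.4 mA

24.4 mA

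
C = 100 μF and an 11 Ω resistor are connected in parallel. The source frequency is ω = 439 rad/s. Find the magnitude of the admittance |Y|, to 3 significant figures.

X_C = 1/(ωC) = 22.8 Ω
Parallel: admittances add. Y = 1/R + jωC
Y = (0.0909 + j0.0439) S
|Y| = 0.101 S → |Z| = 1/|Y| = 9.91 Ω, ∠Z = −∠Y = -25.8°

101 mS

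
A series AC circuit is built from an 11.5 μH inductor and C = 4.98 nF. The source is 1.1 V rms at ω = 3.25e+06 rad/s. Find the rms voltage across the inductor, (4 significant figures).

1.684 V

X_L = ωL = 37.38 Ω
X_C = 1/(ωC) = 61.79 Ω
Net reactance X = X_L − X_C = -24.41 Ω
Z = − j24.41 Ω
|Z| = √(0² + 24.41²) = 24.41 Ω
I = V/|Z| = 45.06 mA
V_L = I·|Z_L| = 0.04506 × 37.38 = 1.684 V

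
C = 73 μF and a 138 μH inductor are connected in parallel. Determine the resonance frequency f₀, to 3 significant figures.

1.59 kHz

ω₀ = 1/√(LC) = 1/√(0.000138 × 7.3e-05) = 9963 rad/s
f₀ = ω₀/(2π) = 1.59 kHz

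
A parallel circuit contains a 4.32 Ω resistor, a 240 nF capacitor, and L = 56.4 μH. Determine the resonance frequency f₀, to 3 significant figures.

ω₀ = 1/√(LC) = 1/√(5.64e-05 × 2.4e-07) = 271800 rad/s
f₀ = ω₀/(2π) = 43.3 kHz

43.3 kHz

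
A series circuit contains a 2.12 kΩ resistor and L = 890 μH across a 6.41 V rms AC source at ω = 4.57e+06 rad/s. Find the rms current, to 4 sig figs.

1.398 mA

X_L = ωL = 4067 Ω
Z = 2120 + j4067 Ω
|Z| = √(2120² + 4067²) = 4587 Ω
I = V/|Z| = 6.41/4587 = 1.398 mA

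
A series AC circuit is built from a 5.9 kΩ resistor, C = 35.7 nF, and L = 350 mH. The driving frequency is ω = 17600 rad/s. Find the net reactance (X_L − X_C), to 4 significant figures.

4568 Ω

X_L = ωL = 6160 Ω
X_C = 1/(ωC) = 1592 Ω
X = 6160 − 1592 = 4568 Ω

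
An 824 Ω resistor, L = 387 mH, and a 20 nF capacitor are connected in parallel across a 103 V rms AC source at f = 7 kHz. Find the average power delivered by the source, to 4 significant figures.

12.88 W

ω = 2πf = 43980 rad/s
X_L = ωL = 17020 Ω
X_C = 1/(ωC) = 1137 Ω
Parallel: admittances add. Y = 1/R + 1/(jωL) + jωC
Y = (0.001214 + j0.0008209) S
|Y| = 0.001465 S → |Z| = 1/|Y| = 682.5 Ω, ∠Z = −∠Y = -34.08°
I = V/|Z| = 150.9 mA
P = VI cos φ = 103 × 0.1509 × cos(-34.08°) = 12.88 W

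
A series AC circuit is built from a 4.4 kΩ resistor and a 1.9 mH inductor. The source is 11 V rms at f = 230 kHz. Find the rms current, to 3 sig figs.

ω = 2πf = 1.445e+06 rad/s
X_L = ωL = 2750 Ω
Z = 4400 + j2750 Ω
|Z| = √(4400² + 2750²) = 5190 Ω
I = V/|Z| = 11/5190 = 2.12 mA

2.12 mA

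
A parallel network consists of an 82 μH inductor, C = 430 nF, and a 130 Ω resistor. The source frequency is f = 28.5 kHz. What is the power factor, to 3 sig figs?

ω = 2πf = 179100 rad/s
X_L = ωL = 14.7 Ω
X_C = 1/(ωC) = 13.0 Ω
Parallel: admittances add. Y = 1/R + 1/(jωL) + jωC
Y = (0.00769 + j0.00890) S
|Y| = 0.0118 S → |Z| = 1/|Y| = 85.0 Ω, ∠Z = −∠Y = -49.2°
cos φ = cos(-49.2°) = 0.654

0.654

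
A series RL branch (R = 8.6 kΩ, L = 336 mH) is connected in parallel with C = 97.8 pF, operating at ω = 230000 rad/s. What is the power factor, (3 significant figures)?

X_L = ωL = 77300 Ω
X_C = 1/(ωC) = 44500 Ω
Branch 1 (R+jX_L): Z₁ = 8600 + j77300 Ω, |Z₁| = 77800 Ω
Branch 2 (−jX_C): Z₂ = −j44500 Ω
Parallel: Z = Z₁Z₂/(Z₁+Z₂), |Z| = 102000 Ω, ∠Z = -81.7°
cos φ = cos(-81.7°) = 0.145

0.145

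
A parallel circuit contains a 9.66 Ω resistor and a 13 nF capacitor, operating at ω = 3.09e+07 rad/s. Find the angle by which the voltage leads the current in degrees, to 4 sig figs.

X_C = 1/(ωC) = 2.489 Ω
Parallel: admittances add. Y = 1/R + jωC
Y = (0.1035 + j0.4017) S
|Y| = 0.4148 S → |Z| = 1/|Y| = 2.411 Ω, ∠Z = −∠Y = -75.55°

-75.55°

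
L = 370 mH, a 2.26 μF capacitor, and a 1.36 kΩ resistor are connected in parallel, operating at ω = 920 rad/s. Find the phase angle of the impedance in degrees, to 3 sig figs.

X_L = ωL = 340 Ω
X_C = 1/(ωC) = 481 Ω
Parallel: admittances add. Y = 1/R + 1/(jωL) + jωC
Y = (0.000735 − j0.000859) S
|Y| = 0.00113 S → |Z| = 1/|Y| = 885 Ω, ∠Z = −∠Y = 49.4°

49.4°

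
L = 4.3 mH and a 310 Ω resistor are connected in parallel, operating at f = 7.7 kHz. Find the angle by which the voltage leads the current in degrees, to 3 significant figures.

56.1°

ω = 2πf = 48380 rad/s
X_L = ωL = 208 Ω
Parallel: admittances add. Y = 1/R + 1/(jωL)
Y = (0.00323 − j0.00481) S
|Y| = 0.00579 S → |Z| = 1/|Y| = 173 Ω, ∠Z = −∠Y = 56.1°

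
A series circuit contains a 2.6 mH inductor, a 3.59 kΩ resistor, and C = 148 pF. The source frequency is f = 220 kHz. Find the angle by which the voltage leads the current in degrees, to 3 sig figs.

ω = 2πf = 1.382e+06 rad/s
X_L = ωL = 3590 Ω
X_C = 1/(ωC) = 4890 Ω
Net reactance X = X_L − X_C = -1290 Ω
Z = 3590 − j1290 Ω
|Z| = √(3590² + 1290²) = 3820 Ω
∠Z = arctan(-1290/3590) = -19.8°

-19.8°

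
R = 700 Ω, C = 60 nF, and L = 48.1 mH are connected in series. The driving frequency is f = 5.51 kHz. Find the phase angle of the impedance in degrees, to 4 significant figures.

59.40°

ω = 2πf = 34620 rad/s
X_L = ωL = 1665 Ω
X_C = 1/(ωC) = 481.4 Ω
Net reactance X = X_L − X_C = 1184 Ω
Z = 700.0 + j1184 Ω
|Z| = √(700.0² + 1184²) = 1375 Ω
∠Z = arctan(1184/700.0) = 59.40°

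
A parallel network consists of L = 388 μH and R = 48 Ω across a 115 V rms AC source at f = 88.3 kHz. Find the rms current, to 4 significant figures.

ω = 2πf = 554800 rad/s
X_L = ωL = 215.3 Ω
Parallel: admittances add. Y = 1/R + 1/(jωL)
Y = (0.02083 − j0.004645) S
|Y| = 0.02134 S → |Z| = 1/|Y| = 46.85 Ω, ∠Z = −∠Y = 12.57°
I = V/|Z| = 115/46.85 = 2.455 A

2.455 A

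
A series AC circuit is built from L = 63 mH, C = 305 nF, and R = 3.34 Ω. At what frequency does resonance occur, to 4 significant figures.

1.148 kHz

ω₀ = 1/√(LC) = 1/√(0.063 × 3.05e-07) = 7214 rad/s
f₀ = ω₀/(2π) = 1.148 kHz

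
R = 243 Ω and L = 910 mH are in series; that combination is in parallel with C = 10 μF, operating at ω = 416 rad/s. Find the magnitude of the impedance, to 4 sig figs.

X_L = ωL = 378.6 Ω
X_C = 1/(ωC) = 240.4 Ω
Branch 1 (R+jX_L): Z₁ = 243.0 + j378.6 Ω, |Z₁| = 449.8 Ω
Branch 2 (−jX_C): Z₂ = −j240.4 Ω
Parallel: Z = Z₁Z₂/(Z₁+Z₂), |Z| = 386.8 Ω, ∠Z = -62.32°

386.8 Ω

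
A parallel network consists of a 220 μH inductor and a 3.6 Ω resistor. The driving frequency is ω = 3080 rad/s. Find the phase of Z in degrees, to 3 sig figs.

79.3°

X_L = ωL = 0.678 Ω
Parallel: admittances add. Y = 1/R + 1/(jωL)
Y = (0.278 − j1.48) S
|Y| = 1.50 S → |Z| = 1/|Y| = 0.666 Ω, ∠Z = −∠Y = 79.3°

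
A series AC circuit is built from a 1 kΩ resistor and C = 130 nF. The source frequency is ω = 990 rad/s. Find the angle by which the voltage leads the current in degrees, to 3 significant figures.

-82.7°

X_C = 1/(ωC) = 7770 Ω
Z = 1000 − j7770 Ω
|Z| = √(1000² + 7770²) = 7830 Ω
∠Z = arctan(-7770/1000) = -82.7°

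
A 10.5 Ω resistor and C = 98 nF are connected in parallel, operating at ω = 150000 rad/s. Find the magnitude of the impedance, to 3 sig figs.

10.4 Ω

X_C = 1/(ωC) = 68.0 Ω
Parallel: admittances add. Y = 1/R + jωC
Y = (0.0952 + j0.0147) S
|Y| = 0.0964 S → |Z| = 1/|Y| = 10.4 Ω, ∠Z = −∠Y = -8.77°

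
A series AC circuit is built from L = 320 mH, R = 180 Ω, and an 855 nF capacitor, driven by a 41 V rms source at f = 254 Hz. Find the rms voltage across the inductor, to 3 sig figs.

73.2 V

ω = 2πf = 1596 rad/s
X_L = ωL = 511 Ω
X_C = 1/(ωC) = 733 Ω
Net reactance X = X_L − X_C = -222 Ω
Z = 180 − j222 Ω
|Z| = √(180² + 222²) = 286 Ω
I = V/|Z| = 143 mA
V_L = I·|Z_L| = 0.143 × 511 = 73.2 V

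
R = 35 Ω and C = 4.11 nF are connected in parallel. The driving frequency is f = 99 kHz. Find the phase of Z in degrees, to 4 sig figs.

ω = 2πf = 622000 rad/s
X_C = 1/(ωC) = 391.1 Ω
Parallel: admittances add. Y = 1/R + jωC
Y = (0.02857 + j0.002557) S
|Y| = 0.02869 S → |Z| = 1/|Y| = 34.86 Ω, ∠Z = −∠Y = -5.113°

-5.113°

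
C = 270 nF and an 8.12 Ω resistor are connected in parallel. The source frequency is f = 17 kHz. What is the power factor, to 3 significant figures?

0.974

ω = 2πf = 106800 rad/s
X_C = 1/(ωC) = 34.7 Ω
Parallel: admittances add. Y = 1/R + jωC
Y = (0.123 + j0.0288) S
|Y| = 0.126 S → |Z| = 1/|Y| = 7.91 Ω, ∠Z = −∠Y = -13.2°
cos φ = cos(-13.2°) = 0.974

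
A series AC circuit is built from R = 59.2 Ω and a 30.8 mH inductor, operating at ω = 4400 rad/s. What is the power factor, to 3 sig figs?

0.400

X_L = ωL = 136 Ω
Z = 59.2 + j136 Ω
|Z| = √(59.2² + 136²) = 148 Ω
∠Z = arctan(136/59.2) = 66.4°
cos φ = cos(66.4°) = 0.400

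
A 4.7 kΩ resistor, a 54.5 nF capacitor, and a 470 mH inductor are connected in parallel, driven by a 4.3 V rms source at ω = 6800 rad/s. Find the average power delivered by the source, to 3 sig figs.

X_L = ωL = 3200 Ω
X_C = 1/(ωC) = 2700 Ω
Parallel: admittances add. Y = 1/R + 1/(jωL) + jωC
Y = (0.000213 + j5.77e-05) S
|Y| = 0.000220 S → |Z| = 1/|Y| = 4540 Ω, ∠Z = −∠Y = -15.2°
I = V/|Z| = 948 μA
P = VI cos φ = 4.3 × 0.000948 × cos(-15.2°) = 3.93 mW

3.93 mW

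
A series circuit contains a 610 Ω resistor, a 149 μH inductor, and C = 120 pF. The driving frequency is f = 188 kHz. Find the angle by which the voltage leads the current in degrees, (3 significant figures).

-84.9°

ω = 2πf = 1.181e+06 rad/s
X_L = ωL = 176 Ω
X_C = 1/(ωC) = 7050 Ω
Net reactance X = X_L − X_C = -6880 Ω
Z = 610 − j6880 Ω
|Z| = √(610² + 6880²) = 6910 Ω
∠Z = arctan(-6880/610) = -84.9°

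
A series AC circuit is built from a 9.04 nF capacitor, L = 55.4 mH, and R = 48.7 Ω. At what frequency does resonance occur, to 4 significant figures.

7.112 kHz

ω₀ = 1/√(LC) = 1/√(0.0554 × 9.04e-09) = 44680 rad/s
f₀ = ω₀/(2π) = 7.112 kHz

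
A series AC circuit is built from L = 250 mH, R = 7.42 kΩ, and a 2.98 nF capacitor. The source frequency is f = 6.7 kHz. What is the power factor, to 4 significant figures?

ω = 2πf = 42100 rad/s
X_L = ωL = 10520 Ω
X_C = 1/(ωC) = 7971 Ω
Net reactance X = X_L − X_C = 2553 Ω
Z = 7420 + j2553 Ω
|Z| = √(7420² + 2553²) = 7847 Ω
∠Z = arctan(2553/7420) = 18.99°
cos φ = cos(18.99°) = 0.9456

0.9456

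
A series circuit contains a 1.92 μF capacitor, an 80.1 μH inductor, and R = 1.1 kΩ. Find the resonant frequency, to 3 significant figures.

12.8 kHz

ω₀ = 1/√(LC) = 1/√(8.01e-05 × 1.92e-06) = 80640 rad/s
f₀ = ω₀/(2π) = 12.8 kHz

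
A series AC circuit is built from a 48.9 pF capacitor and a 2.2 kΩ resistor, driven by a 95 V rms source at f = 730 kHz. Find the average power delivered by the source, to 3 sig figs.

ω = 2πf = 4.587e+06 rad/s
X_C = 1/(ωC) = 4460 Ω
Z = 2200 − j4460 Ω
|Z| = √(2200² + 4460²) = 4970 Ω
∠Z = arctan(-4460/2200) = -63.7°
I = V/|Z| = 19.1 mA
P = VI cos φ = 95 × 0.0191 × cos(-63.7°) = 803 mW

803 mW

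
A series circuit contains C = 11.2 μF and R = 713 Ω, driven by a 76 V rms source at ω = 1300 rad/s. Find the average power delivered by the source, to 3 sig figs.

8.03 W

X_C = 1/(ωC) = 68.7 Ω
Z = 713 − j68.7 Ω
|Z| = √(713² + 68.7²) = 716 Ω
∠Z = arctan(-68.7/713) = -5.50°
I = V/|Z| = 106 mA
P = VI cos φ = 76 × 0.106 × cos(-5.50°) = 8.03 W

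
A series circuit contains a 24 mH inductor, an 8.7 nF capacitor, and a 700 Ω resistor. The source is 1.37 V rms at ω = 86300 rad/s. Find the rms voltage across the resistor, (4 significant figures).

X_L = ωL = 2071 Ω
X_C = 1/(ωC) = 1332 Ω
Net reactance X = X_L − X_C = 739.3 Ω
Z = 700.0 + j739.3 Ω
|Z| = √(700.0² + 739.3²) = 1018 Ω
I = V/|Z| = 1.346 mA
V_R = I·|Z_R| = 0.001346 × 700.0 = 0.9419 V

0.9419 V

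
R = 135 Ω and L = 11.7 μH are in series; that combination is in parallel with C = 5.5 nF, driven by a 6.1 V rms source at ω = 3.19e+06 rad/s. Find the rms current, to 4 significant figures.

X_L = ωL = 37.32 Ω
X_C = 1/(ωC) = 57.00 Ω
Branch 1 (R+jX_L): Z₁ = 135.0 + j37.32 Ω, |Z₁| = 140.1 Ω
Branch 2 (−jX_C): Z₂ = −j57.00 Ω
Parallel: Z = Z₁Z₂/(Z₁+Z₂), |Z| = 58.52 Ω, ∠Z = -66.25°
I = V/|Z| = 6.1/58.52 = 104.2 mA

104.2 mA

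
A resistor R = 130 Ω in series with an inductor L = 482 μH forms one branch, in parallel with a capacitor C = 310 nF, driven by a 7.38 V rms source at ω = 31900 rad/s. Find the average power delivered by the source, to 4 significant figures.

413.2 mW

X_L = ωL = 15.38 Ω
X_C = 1/(ωC) = 101.1 Ω
Branch 1 (R+jX_L): Z₁ = 130.0 + j15.38 Ω, |Z₁| = 130.9 Ω
Branch 2 (−jX_C): Z₂ = −j101.1 Ω
Parallel: Z = Z₁Z₂/(Z₁+Z₂), |Z| = 85.00 Ω, ∠Z = -49.85°
I = V/|Z| = 86.82 mA
P = VI cos φ = 7.38 × 0.08682 × cos(-49.85°) = 413.2 mW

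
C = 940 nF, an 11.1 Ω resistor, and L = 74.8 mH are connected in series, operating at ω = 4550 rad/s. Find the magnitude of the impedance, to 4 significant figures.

107.1 Ω

X_L = ωL = 340.3 Ω
X_C = 1/(ωC) = 233.8 Ω
Net reactance X = X_L − X_C = 106.5 Ω
Z = 11.10 + j106.5 Ω
|Z| = √(11.10² + 106.5²) = 107.1 Ω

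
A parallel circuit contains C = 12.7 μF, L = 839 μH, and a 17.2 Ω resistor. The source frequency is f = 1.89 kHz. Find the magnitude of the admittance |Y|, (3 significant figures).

77.0 mS

ω = 2πf = 11880 rad/s
X_L = ωL = 9.96 Ω
X_C = 1/(ωC) = 6.63 Ω
Parallel: admittances add. Y = 1/R + 1/(jωL) + jωC
Y = (0.0581 + j0.0504) S
|Y| = 0.0770 S → |Z| = 1/|Y| = 13.0 Ω, ∠Z = −∠Y = -40.9°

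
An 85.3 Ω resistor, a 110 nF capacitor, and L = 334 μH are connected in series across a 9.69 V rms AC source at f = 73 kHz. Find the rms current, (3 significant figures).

61.2 mA

ω = 2πf = 458700 rad/s
X_L = ωL = 153 Ω
X_C = 1/(ωC) = 19.8 Ω
Net reactance X = X_L − X_C = 133 Ω
Z = 85.3 + j133 Ω
|Z| = √(85.3² + 133²) = 158 Ω
I = V/|Z| = 9.69/158 = 61.2 mA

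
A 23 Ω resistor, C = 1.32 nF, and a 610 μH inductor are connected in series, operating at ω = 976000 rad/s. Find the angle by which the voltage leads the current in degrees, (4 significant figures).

X_L = ωL = 595.4 Ω
X_C = 1/(ωC) = 776.2 Ω
Net reactance X = X_L − X_C = -180.8 Ω
Z = 23.00 − j180.8 Ω
|Z| = √(23.00² + 180.8²) = 182.3 Ω
∠Z = arctan(-180.8/23.00) = -82.75°

-82.75°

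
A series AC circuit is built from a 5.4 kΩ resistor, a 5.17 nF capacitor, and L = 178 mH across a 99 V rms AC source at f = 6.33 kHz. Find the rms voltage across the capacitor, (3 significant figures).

ω = 2πf = 39770 rad/s
X_L = ωL = 7080 Ω
X_C = 1/(ωC) = 4860 Ω
Net reactance X = X_L − X_C = 2220 Ω
Z = 5400 + j2220 Ω
|Z| = √(5400² + 2220²) = 5840 Ω
I = V/|Z| = 17.0 mA
V_C = I·|Z_C| = 0.0170 × 4860 = 82.5 V

82.5 V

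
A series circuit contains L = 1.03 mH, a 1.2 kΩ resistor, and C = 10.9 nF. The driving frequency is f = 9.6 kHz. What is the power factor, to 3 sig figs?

ω = 2πf = 60320 rad/s
X_L = ωL = 62.1 Ω
X_C = 1/(ωC) = 1520 Ω
Net reactance X = X_L − X_C = -1460 Ω
Z = 1200 − j1460 Ω
|Z| = √(1200² + 1460²) = 1890 Ω
∠Z = arctan(-1460/1200) = -50.6°
cos φ = cos(-50.6°) = 0.635

0.635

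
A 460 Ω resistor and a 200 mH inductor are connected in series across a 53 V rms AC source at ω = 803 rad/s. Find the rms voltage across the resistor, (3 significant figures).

50.0 V

X_L = ωL = 161 Ω
Z = 460 + j161 Ω
|Z| = √(460² + 161²) = 487 Ω
I = V/|Z| = 109 mA
V_R = I·|Z_R| = 0.109 × 460 = 50.0 V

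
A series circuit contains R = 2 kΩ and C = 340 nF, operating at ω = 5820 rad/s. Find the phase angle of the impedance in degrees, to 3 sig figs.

-14.2°

X_C = 1/(ωC) = 505 Ω
Z = 2000 − j505 Ω
|Z| = √(2000² + 505²) = 2060 Ω
∠Z = arctan(-505/2000) = -14.2°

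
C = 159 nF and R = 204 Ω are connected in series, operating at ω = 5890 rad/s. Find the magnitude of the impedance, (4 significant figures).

X_C = 1/(ωC) = 1068 Ω
Z = 204.0 − j1068 Ω
|Z| = √(204.0² + 1068²) = 1087 Ω

1087 Ω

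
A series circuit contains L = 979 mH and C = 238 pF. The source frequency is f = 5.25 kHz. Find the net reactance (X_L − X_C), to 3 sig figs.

-95100 Ω

ω = 2πf = 32990 rad/s
X_L = ωL = 32300 Ω
X_C = 1/(ωC) = 127000 Ω
X = 32300 − 127000 = -95100 Ω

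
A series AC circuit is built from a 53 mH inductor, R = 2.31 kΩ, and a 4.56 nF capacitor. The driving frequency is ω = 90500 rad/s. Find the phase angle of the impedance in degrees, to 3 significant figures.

X_L = ωL = 4800 Ω
X_C = 1/(ωC) = 2420 Ω
Net reactance X = X_L − X_C = 2370 Ω
Z = 2310 + j2370 Ω
|Z| = √(2310² + 2370²) = 3310 Ω
∠Z = arctan(2370/2310) = 45.8°

45.8°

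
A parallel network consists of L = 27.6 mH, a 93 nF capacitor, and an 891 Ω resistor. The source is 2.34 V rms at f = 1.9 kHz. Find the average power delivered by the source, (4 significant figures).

6.145 mW

ω = 2πf = 11940 rad/s
X_L = ωL = 329.5 Ω
X_C = 1/(ωC) = 900.7 Ω
Parallel: admittances add. Y = 1/R + 1/(jωL) + jωC
Y = (0.001122 − j0.001925) S
|Y| = 0.002228 S → |Z| = 1/|Y| = 448.8 Ω, ∠Z = −∠Y = 59.75°
I = V/|Z| = 5.214 mA
P = VI cos φ = 2.34 × 0.005214 × cos(59.75°) = 6.145 mW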